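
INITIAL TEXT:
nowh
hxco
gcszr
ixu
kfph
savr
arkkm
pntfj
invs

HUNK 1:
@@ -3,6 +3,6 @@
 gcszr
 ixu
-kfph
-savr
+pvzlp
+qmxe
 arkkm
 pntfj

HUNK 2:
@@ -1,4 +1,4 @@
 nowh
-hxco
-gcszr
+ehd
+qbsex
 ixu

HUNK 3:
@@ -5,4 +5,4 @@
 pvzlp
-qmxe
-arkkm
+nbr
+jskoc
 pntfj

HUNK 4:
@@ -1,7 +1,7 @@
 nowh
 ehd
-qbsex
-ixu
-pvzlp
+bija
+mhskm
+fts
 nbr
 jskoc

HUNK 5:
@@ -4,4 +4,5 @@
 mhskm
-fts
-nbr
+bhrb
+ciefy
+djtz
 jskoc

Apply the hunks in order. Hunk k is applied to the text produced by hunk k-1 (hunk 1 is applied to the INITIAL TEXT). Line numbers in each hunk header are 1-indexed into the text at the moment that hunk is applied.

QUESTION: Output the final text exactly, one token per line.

Hunk 1: at line 3 remove [kfph,savr] add [pvzlp,qmxe] -> 9 lines: nowh hxco gcszr ixu pvzlp qmxe arkkm pntfj invs
Hunk 2: at line 1 remove [hxco,gcszr] add [ehd,qbsex] -> 9 lines: nowh ehd qbsex ixu pvzlp qmxe arkkm pntfj invs
Hunk 3: at line 5 remove [qmxe,arkkm] add [nbr,jskoc] -> 9 lines: nowh ehd qbsex ixu pvzlp nbr jskoc pntfj invs
Hunk 4: at line 1 remove [qbsex,ixu,pvzlp] add [bija,mhskm,fts] -> 9 lines: nowh ehd bija mhskm fts nbr jskoc pntfj invs
Hunk 5: at line 4 remove [fts,nbr] add [bhrb,ciefy,djtz] -> 10 lines: nowh ehd bija mhskm bhrb ciefy djtz jskoc pntfj invs

Answer: nowh
ehd
bija
mhskm
bhrb
ciefy
djtz
jskoc
pntfj
invs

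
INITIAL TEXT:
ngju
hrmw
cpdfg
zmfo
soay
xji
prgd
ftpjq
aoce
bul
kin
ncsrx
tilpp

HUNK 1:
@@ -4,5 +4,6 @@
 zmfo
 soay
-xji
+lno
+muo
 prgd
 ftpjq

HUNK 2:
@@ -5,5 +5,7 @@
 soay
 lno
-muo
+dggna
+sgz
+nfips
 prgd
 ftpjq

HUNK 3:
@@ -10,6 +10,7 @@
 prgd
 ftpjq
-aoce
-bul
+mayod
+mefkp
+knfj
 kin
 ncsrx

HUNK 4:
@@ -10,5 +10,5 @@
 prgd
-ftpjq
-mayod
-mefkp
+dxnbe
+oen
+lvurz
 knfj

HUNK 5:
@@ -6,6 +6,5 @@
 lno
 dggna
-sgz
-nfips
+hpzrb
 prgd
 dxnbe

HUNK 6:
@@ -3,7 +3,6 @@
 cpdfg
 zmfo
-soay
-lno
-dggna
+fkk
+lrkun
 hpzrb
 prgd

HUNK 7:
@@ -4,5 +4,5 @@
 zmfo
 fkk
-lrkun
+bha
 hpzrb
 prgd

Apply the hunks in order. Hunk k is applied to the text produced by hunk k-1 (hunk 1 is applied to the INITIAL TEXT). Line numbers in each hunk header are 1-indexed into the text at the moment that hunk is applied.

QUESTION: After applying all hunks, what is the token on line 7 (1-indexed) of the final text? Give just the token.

Answer: hpzrb

Derivation:
Hunk 1: at line 4 remove [xji] add [lno,muo] -> 14 lines: ngju hrmw cpdfg zmfo soay lno muo prgd ftpjq aoce bul kin ncsrx tilpp
Hunk 2: at line 5 remove [muo] add [dggna,sgz,nfips] -> 16 lines: ngju hrmw cpdfg zmfo soay lno dggna sgz nfips prgd ftpjq aoce bul kin ncsrx tilpp
Hunk 3: at line 10 remove [aoce,bul] add [mayod,mefkp,knfj] -> 17 lines: ngju hrmw cpdfg zmfo soay lno dggna sgz nfips prgd ftpjq mayod mefkp knfj kin ncsrx tilpp
Hunk 4: at line 10 remove [ftpjq,mayod,mefkp] add [dxnbe,oen,lvurz] -> 17 lines: ngju hrmw cpdfg zmfo soay lno dggna sgz nfips prgd dxnbe oen lvurz knfj kin ncsrx tilpp
Hunk 5: at line 6 remove [sgz,nfips] add [hpzrb] -> 16 lines: ngju hrmw cpdfg zmfo soay lno dggna hpzrb prgd dxnbe oen lvurz knfj kin ncsrx tilpp
Hunk 6: at line 3 remove [soay,lno,dggna] add [fkk,lrkun] -> 15 lines: ngju hrmw cpdfg zmfo fkk lrkun hpzrb prgd dxnbe oen lvurz knfj kin ncsrx tilpp
Hunk 7: at line 4 remove [lrkun] add [bha] -> 15 lines: ngju hrmw cpdfg zmfo fkk bha hpzrb prgd dxnbe oen lvurz knfj kin ncsrx tilpp
Final line 7: hpzrb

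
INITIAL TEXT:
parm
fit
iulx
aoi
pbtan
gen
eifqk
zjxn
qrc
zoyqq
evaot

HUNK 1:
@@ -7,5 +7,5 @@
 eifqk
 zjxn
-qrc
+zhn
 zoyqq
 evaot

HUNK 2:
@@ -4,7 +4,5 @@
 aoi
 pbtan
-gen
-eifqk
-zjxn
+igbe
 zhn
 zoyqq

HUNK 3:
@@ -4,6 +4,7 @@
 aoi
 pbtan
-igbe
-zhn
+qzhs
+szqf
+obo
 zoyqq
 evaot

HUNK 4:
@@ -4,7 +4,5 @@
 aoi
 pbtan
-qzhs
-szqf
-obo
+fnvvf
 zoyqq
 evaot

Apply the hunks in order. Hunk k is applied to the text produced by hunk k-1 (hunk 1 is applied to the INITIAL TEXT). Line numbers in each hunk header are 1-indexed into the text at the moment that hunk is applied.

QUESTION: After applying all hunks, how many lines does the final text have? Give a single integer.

Hunk 1: at line 7 remove [qrc] add [zhn] -> 11 lines: parm fit iulx aoi pbtan gen eifqk zjxn zhn zoyqq evaot
Hunk 2: at line 4 remove [gen,eifqk,zjxn] add [igbe] -> 9 lines: parm fit iulx aoi pbtan igbe zhn zoyqq evaot
Hunk 3: at line 4 remove [igbe,zhn] add [qzhs,szqf,obo] -> 10 lines: parm fit iulx aoi pbtan qzhs szqf obo zoyqq evaot
Hunk 4: at line 4 remove [qzhs,szqf,obo] add [fnvvf] -> 8 lines: parm fit iulx aoi pbtan fnvvf zoyqq evaot
Final line count: 8

Answer: 8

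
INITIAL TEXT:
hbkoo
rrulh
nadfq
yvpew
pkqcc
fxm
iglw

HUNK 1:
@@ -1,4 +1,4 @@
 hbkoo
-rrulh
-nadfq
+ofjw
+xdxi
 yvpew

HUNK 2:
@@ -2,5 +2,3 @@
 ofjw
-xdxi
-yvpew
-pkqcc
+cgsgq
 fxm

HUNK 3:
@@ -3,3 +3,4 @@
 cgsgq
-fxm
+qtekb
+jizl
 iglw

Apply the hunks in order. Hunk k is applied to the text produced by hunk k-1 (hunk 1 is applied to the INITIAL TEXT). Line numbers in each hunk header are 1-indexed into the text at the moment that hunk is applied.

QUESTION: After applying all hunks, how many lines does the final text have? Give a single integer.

Answer: 6

Derivation:
Hunk 1: at line 1 remove [rrulh,nadfq] add [ofjw,xdxi] -> 7 lines: hbkoo ofjw xdxi yvpew pkqcc fxm iglw
Hunk 2: at line 2 remove [xdxi,yvpew,pkqcc] add [cgsgq] -> 5 lines: hbkoo ofjw cgsgq fxm iglw
Hunk 3: at line 3 remove [fxm] add [qtekb,jizl] -> 6 lines: hbkoo ofjw cgsgq qtekb jizl iglw
Final line count: 6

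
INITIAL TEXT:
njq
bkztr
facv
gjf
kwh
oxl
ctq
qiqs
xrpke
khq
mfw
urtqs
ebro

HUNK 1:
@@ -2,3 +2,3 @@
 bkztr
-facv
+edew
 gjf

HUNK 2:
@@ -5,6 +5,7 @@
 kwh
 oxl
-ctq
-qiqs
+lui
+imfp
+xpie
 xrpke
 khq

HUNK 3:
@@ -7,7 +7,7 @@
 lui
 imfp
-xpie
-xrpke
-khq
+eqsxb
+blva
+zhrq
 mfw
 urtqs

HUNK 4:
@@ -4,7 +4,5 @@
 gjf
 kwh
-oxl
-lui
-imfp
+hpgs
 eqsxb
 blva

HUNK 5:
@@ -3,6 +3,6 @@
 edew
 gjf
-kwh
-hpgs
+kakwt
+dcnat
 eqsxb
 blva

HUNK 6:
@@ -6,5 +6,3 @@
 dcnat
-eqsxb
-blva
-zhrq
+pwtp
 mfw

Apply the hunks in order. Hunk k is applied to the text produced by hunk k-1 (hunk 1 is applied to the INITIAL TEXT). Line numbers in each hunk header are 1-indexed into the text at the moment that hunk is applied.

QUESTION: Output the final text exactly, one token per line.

Answer: njq
bkztr
edew
gjf
kakwt
dcnat
pwtp
mfw
urtqs
ebro

Derivation:
Hunk 1: at line 2 remove [facv] add [edew] -> 13 lines: njq bkztr edew gjf kwh oxl ctq qiqs xrpke khq mfw urtqs ebro
Hunk 2: at line 5 remove [ctq,qiqs] add [lui,imfp,xpie] -> 14 lines: njq bkztr edew gjf kwh oxl lui imfp xpie xrpke khq mfw urtqs ebro
Hunk 3: at line 7 remove [xpie,xrpke,khq] add [eqsxb,blva,zhrq] -> 14 lines: njq bkztr edew gjf kwh oxl lui imfp eqsxb blva zhrq mfw urtqs ebro
Hunk 4: at line 4 remove [oxl,lui,imfp] add [hpgs] -> 12 lines: njq bkztr edew gjf kwh hpgs eqsxb blva zhrq mfw urtqs ebro
Hunk 5: at line 3 remove [kwh,hpgs] add [kakwt,dcnat] -> 12 lines: njq bkztr edew gjf kakwt dcnat eqsxb blva zhrq mfw urtqs ebro
Hunk 6: at line 6 remove [eqsxb,blva,zhrq] add [pwtp] -> 10 lines: njq bkztr edew gjf kakwt dcnat pwtp mfw urtqs ebro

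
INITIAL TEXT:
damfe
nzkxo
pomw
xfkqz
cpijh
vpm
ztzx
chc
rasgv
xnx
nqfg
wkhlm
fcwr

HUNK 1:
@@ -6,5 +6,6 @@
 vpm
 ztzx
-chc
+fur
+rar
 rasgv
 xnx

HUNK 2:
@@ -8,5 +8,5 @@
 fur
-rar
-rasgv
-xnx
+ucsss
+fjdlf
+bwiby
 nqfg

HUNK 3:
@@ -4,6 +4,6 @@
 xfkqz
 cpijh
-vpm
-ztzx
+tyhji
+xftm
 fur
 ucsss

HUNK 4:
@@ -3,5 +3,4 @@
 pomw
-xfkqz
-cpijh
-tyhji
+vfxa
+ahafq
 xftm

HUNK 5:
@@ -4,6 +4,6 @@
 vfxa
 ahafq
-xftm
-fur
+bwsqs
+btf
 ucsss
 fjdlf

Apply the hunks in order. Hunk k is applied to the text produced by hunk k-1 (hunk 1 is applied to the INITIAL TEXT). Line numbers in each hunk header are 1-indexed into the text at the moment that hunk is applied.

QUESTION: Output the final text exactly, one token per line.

Hunk 1: at line 6 remove [chc] add [fur,rar] -> 14 lines: damfe nzkxo pomw xfkqz cpijh vpm ztzx fur rar rasgv xnx nqfg wkhlm fcwr
Hunk 2: at line 8 remove [rar,rasgv,xnx] add [ucsss,fjdlf,bwiby] -> 14 lines: damfe nzkxo pomw xfkqz cpijh vpm ztzx fur ucsss fjdlf bwiby nqfg wkhlm fcwr
Hunk 3: at line 4 remove [vpm,ztzx] add [tyhji,xftm] -> 14 lines: damfe nzkxo pomw xfkqz cpijh tyhji xftm fur ucsss fjdlf bwiby nqfg wkhlm fcwr
Hunk 4: at line 3 remove [xfkqz,cpijh,tyhji] add [vfxa,ahafq] -> 13 lines: damfe nzkxo pomw vfxa ahafq xftm fur ucsss fjdlf bwiby nqfg wkhlm fcwr
Hunk 5: at line 4 remove [xftm,fur] add [bwsqs,btf] -> 13 lines: damfe nzkxo pomw vfxa ahafq bwsqs btf ucsss fjdlf bwiby nqfg wkhlm fcwr

Answer: damfe
nzkxo
pomw
vfxa
ahafq
bwsqs
btf
ucsss
fjdlf
bwiby
nqfg
wkhlm
fcwr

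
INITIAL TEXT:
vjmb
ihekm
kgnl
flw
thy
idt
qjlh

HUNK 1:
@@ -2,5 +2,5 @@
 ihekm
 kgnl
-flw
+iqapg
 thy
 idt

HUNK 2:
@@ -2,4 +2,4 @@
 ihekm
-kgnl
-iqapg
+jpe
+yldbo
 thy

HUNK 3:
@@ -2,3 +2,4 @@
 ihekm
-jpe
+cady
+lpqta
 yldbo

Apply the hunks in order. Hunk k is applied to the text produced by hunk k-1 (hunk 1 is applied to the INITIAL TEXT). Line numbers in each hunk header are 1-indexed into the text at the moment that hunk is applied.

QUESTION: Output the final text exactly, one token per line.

Answer: vjmb
ihekm
cady
lpqta
yldbo
thy
idt
qjlh

Derivation:
Hunk 1: at line 2 remove [flw] add [iqapg] -> 7 lines: vjmb ihekm kgnl iqapg thy idt qjlh
Hunk 2: at line 2 remove [kgnl,iqapg] add [jpe,yldbo] -> 7 lines: vjmb ihekm jpe yldbo thy idt qjlh
Hunk 3: at line 2 remove [jpe] add [cady,lpqta] -> 8 lines: vjmb ihekm cady lpqta yldbo thy idt qjlh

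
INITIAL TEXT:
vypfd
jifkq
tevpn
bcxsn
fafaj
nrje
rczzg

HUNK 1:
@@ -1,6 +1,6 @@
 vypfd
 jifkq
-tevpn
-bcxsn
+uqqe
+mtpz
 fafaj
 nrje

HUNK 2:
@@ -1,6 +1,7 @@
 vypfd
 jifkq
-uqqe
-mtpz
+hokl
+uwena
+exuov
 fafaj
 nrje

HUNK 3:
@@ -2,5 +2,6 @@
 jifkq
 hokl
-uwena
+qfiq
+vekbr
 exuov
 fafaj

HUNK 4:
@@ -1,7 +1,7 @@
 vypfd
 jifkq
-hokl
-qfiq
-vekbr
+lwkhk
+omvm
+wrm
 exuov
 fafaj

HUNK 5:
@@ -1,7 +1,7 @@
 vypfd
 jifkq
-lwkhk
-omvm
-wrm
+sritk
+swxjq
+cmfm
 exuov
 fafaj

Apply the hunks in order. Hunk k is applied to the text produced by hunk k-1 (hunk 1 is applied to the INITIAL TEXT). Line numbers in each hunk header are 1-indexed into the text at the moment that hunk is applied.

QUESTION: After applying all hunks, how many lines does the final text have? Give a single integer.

Hunk 1: at line 1 remove [tevpn,bcxsn] add [uqqe,mtpz] -> 7 lines: vypfd jifkq uqqe mtpz fafaj nrje rczzg
Hunk 2: at line 1 remove [uqqe,mtpz] add [hokl,uwena,exuov] -> 8 lines: vypfd jifkq hokl uwena exuov fafaj nrje rczzg
Hunk 3: at line 2 remove [uwena] add [qfiq,vekbr] -> 9 lines: vypfd jifkq hokl qfiq vekbr exuov fafaj nrje rczzg
Hunk 4: at line 1 remove [hokl,qfiq,vekbr] add [lwkhk,omvm,wrm] -> 9 lines: vypfd jifkq lwkhk omvm wrm exuov fafaj nrje rczzg
Hunk 5: at line 1 remove [lwkhk,omvm,wrm] add [sritk,swxjq,cmfm] -> 9 lines: vypfd jifkq sritk swxjq cmfm exuov fafaj nrje rczzg
Final line count: 9

Answer: 9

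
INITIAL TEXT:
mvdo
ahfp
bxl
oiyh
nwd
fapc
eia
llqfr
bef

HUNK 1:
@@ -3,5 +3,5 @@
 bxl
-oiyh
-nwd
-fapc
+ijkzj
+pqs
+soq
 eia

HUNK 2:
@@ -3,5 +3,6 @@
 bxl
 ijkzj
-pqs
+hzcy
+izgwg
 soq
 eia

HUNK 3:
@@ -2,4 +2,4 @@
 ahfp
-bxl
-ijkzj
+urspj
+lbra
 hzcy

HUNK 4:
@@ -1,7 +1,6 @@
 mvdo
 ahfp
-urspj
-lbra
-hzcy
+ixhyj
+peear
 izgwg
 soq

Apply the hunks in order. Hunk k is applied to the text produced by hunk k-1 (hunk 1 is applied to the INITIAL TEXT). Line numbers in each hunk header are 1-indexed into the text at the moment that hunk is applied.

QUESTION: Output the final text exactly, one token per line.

Hunk 1: at line 3 remove [oiyh,nwd,fapc] add [ijkzj,pqs,soq] -> 9 lines: mvdo ahfp bxl ijkzj pqs soq eia llqfr bef
Hunk 2: at line 3 remove [pqs] add [hzcy,izgwg] -> 10 lines: mvdo ahfp bxl ijkzj hzcy izgwg soq eia llqfr bef
Hunk 3: at line 2 remove [bxl,ijkzj] add [urspj,lbra] -> 10 lines: mvdo ahfp urspj lbra hzcy izgwg soq eia llqfr bef
Hunk 4: at line 1 remove [urspj,lbra,hzcy] add [ixhyj,peear] -> 9 lines: mvdo ahfp ixhyj peear izgwg soq eia llqfr bef

Answer: mvdo
ahfp
ixhyj
peear
izgwg
soq
eia
llqfr
bef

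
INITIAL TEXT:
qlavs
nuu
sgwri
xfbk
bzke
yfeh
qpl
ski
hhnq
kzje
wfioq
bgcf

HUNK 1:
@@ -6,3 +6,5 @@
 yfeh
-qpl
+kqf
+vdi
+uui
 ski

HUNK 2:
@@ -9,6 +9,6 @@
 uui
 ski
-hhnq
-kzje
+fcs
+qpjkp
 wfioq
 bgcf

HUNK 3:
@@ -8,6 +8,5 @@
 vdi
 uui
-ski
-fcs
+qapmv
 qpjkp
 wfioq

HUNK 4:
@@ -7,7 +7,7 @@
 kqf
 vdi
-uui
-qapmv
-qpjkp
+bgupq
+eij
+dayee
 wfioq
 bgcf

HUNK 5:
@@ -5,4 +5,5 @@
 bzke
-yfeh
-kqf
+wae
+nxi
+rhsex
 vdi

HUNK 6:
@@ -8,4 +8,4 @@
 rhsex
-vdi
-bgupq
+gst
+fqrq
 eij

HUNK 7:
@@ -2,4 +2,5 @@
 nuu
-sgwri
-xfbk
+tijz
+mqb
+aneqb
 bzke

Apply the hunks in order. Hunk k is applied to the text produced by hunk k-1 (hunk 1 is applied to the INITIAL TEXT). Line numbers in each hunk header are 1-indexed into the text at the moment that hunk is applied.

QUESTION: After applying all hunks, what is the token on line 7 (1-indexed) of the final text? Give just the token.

Hunk 1: at line 6 remove [qpl] add [kqf,vdi,uui] -> 14 lines: qlavs nuu sgwri xfbk bzke yfeh kqf vdi uui ski hhnq kzje wfioq bgcf
Hunk 2: at line 9 remove [hhnq,kzje] add [fcs,qpjkp] -> 14 lines: qlavs nuu sgwri xfbk bzke yfeh kqf vdi uui ski fcs qpjkp wfioq bgcf
Hunk 3: at line 8 remove [ski,fcs] add [qapmv] -> 13 lines: qlavs nuu sgwri xfbk bzke yfeh kqf vdi uui qapmv qpjkp wfioq bgcf
Hunk 4: at line 7 remove [uui,qapmv,qpjkp] add [bgupq,eij,dayee] -> 13 lines: qlavs nuu sgwri xfbk bzke yfeh kqf vdi bgupq eij dayee wfioq bgcf
Hunk 5: at line 5 remove [yfeh,kqf] add [wae,nxi,rhsex] -> 14 lines: qlavs nuu sgwri xfbk bzke wae nxi rhsex vdi bgupq eij dayee wfioq bgcf
Hunk 6: at line 8 remove [vdi,bgupq] add [gst,fqrq] -> 14 lines: qlavs nuu sgwri xfbk bzke wae nxi rhsex gst fqrq eij dayee wfioq bgcf
Hunk 7: at line 2 remove [sgwri,xfbk] add [tijz,mqb,aneqb] -> 15 lines: qlavs nuu tijz mqb aneqb bzke wae nxi rhsex gst fqrq eij dayee wfioq bgcf
Final line 7: wae

Answer: wae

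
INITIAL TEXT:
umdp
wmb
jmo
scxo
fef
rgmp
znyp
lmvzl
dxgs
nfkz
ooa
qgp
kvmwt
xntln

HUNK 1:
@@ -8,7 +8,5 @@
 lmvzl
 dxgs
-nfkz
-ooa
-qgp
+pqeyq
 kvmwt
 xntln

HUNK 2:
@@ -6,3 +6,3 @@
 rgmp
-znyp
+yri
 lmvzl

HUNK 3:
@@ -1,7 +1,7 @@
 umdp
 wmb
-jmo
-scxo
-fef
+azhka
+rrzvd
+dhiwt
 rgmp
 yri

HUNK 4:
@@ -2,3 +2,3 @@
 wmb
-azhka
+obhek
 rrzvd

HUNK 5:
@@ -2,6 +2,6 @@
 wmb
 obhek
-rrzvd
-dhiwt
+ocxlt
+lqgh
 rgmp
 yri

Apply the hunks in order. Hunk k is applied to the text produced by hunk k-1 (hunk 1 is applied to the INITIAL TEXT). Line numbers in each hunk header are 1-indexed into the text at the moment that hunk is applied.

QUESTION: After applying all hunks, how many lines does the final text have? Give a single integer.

Answer: 12

Derivation:
Hunk 1: at line 8 remove [nfkz,ooa,qgp] add [pqeyq] -> 12 lines: umdp wmb jmo scxo fef rgmp znyp lmvzl dxgs pqeyq kvmwt xntln
Hunk 2: at line 6 remove [znyp] add [yri] -> 12 lines: umdp wmb jmo scxo fef rgmp yri lmvzl dxgs pqeyq kvmwt xntln
Hunk 3: at line 1 remove [jmo,scxo,fef] add [azhka,rrzvd,dhiwt] -> 12 lines: umdp wmb azhka rrzvd dhiwt rgmp yri lmvzl dxgs pqeyq kvmwt xntln
Hunk 4: at line 2 remove [azhka] add [obhek] -> 12 lines: umdp wmb obhek rrzvd dhiwt rgmp yri lmvzl dxgs pqeyq kvmwt xntln
Hunk 5: at line 2 remove [rrzvd,dhiwt] add [ocxlt,lqgh] -> 12 lines: umdp wmb obhek ocxlt lqgh rgmp yri lmvzl dxgs pqeyq kvmwt xntln
Final line count: 12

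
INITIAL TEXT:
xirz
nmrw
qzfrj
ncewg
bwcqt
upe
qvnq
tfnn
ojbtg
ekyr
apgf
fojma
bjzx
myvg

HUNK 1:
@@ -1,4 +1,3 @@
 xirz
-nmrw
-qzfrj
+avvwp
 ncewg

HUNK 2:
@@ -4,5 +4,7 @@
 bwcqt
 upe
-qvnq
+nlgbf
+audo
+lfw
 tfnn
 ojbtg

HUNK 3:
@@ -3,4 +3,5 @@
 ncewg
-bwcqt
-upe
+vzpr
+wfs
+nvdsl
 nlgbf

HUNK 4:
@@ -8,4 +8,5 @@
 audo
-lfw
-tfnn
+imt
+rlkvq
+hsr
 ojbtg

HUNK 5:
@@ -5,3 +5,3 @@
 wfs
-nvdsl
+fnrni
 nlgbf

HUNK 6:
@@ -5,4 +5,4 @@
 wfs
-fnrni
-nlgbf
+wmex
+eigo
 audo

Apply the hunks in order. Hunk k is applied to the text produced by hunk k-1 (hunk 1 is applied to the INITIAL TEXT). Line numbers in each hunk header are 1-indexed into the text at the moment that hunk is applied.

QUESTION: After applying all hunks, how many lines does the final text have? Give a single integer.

Answer: 17

Derivation:
Hunk 1: at line 1 remove [nmrw,qzfrj] add [avvwp] -> 13 lines: xirz avvwp ncewg bwcqt upe qvnq tfnn ojbtg ekyr apgf fojma bjzx myvg
Hunk 2: at line 4 remove [qvnq] add [nlgbf,audo,lfw] -> 15 lines: xirz avvwp ncewg bwcqt upe nlgbf audo lfw tfnn ojbtg ekyr apgf fojma bjzx myvg
Hunk 3: at line 3 remove [bwcqt,upe] add [vzpr,wfs,nvdsl] -> 16 lines: xirz avvwp ncewg vzpr wfs nvdsl nlgbf audo lfw tfnn ojbtg ekyr apgf fojma bjzx myvg
Hunk 4: at line 8 remove [lfw,tfnn] add [imt,rlkvq,hsr] -> 17 lines: xirz avvwp ncewg vzpr wfs nvdsl nlgbf audo imt rlkvq hsr ojbtg ekyr apgf fojma bjzx myvg
Hunk 5: at line 5 remove [nvdsl] add [fnrni] -> 17 lines: xirz avvwp ncewg vzpr wfs fnrni nlgbf audo imt rlkvq hsr ojbtg ekyr apgf fojma bjzx myvg
Hunk 6: at line 5 remove [fnrni,nlgbf] add [wmex,eigo] -> 17 lines: xirz avvwp ncewg vzpr wfs wmex eigo audo imt rlkvq hsr ojbtg ekyr apgf fojma bjzx myvg
Final line count: 17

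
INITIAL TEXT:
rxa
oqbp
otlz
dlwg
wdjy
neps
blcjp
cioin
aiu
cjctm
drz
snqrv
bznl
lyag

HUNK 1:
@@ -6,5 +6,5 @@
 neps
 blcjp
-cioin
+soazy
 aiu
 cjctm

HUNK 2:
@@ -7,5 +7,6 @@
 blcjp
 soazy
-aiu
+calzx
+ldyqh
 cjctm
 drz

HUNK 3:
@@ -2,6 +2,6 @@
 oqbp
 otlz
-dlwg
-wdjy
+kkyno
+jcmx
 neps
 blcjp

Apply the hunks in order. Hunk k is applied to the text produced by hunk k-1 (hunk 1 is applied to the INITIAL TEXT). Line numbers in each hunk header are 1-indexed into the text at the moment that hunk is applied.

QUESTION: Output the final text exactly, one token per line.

Answer: rxa
oqbp
otlz
kkyno
jcmx
neps
blcjp
soazy
calzx
ldyqh
cjctm
drz
snqrv
bznl
lyag

Derivation:
Hunk 1: at line 6 remove [cioin] add [soazy] -> 14 lines: rxa oqbp otlz dlwg wdjy neps blcjp soazy aiu cjctm drz snqrv bznl lyag
Hunk 2: at line 7 remove [aiu] add [calzx,ldyqh] -> 15 lines: rxa oqbp otlz dlwg wdjy neps blcjp soazy calzx ldyqh cjctm drz snqrv bznl lyag
Hunk 3: at line 2 remove [dlwg,wdjy] add [kkyno,jcmx] -> 15 lines: rxa oqbp otlz kkyno jcmx neps blcjp soazy calzx ldyqh cjctm drz snqrv bznl lyag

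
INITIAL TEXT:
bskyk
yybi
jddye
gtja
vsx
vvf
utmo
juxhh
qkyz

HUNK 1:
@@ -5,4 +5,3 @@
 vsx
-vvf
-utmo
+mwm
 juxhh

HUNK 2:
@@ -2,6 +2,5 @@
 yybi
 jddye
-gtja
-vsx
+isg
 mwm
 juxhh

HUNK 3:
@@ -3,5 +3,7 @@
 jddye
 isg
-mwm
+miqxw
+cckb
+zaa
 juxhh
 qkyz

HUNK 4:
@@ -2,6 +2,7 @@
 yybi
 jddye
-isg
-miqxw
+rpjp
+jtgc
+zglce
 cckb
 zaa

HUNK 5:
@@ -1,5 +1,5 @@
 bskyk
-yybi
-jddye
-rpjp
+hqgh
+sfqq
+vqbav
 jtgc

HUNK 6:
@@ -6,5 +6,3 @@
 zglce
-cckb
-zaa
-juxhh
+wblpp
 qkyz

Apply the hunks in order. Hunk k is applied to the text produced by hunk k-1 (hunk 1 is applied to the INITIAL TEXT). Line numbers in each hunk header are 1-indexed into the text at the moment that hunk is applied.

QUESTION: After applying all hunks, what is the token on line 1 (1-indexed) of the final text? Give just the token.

Answer: bskyk

Derivation:
Hunk 1: at line 5 remove [vvf,utmo] add [mwm] -> 8 lines: bskyk yybi jddye gtja vsx mwm juxhh qkyz
Hunk 2: at line 2 remove [gtja,vsx] add [isg] -> 7 lines: bskyk yybi jddye isg mwm juxhh qkyz
Hunk 3: at line 3 remove [mwm] add [miqxw,cckb,zaa] -> 9 lines: bskyk yybi jddye isg miqxw cckb zaa juxhh qkyz
Hunk 4: at line 2 remove [isg,miqxw] add [rpjp,jtgc,zglce] -> 10 lines: bskyk yybi jddye rpjp jtgc zglce cckb zaa juxhh qkyz
Hunk 5: at line 1 remove [yybi,jddye,rpjp] add [hqgh,sfqq,vqbav] -> 10 lines: bskyk hqgh sfqq vqbav jtgc zglce cckb zaa juxhh qkyz
Hunk 6: at line 6 remove [cckb,zaa,juxhh] add [wblpp] -> 8 lines: bskyk hqgh sfqq vqbav jtgc zglce wblpp qkyz
Final line 1: bskyk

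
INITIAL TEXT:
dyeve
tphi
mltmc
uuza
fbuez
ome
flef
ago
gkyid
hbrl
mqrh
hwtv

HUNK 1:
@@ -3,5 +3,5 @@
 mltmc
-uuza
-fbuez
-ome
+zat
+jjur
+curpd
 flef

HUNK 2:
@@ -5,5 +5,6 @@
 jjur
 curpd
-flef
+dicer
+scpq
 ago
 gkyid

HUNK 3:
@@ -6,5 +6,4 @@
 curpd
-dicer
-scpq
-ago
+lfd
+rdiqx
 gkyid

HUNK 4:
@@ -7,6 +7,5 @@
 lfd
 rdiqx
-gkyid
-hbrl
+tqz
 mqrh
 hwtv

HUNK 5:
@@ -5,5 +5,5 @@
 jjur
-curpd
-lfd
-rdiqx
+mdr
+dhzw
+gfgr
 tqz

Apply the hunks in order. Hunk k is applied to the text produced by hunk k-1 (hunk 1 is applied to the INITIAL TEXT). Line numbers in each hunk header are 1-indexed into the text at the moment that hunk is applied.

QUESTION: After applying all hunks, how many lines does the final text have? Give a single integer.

Answer: 11

Derivation:
Hunk 1: at line 3 remove [uuza,fbuez,ome] add [zat,jjur,curpd] -> 12 lines: dyeve tphi mltmc zat jjur curpd flef ago gkyid hbrl mqrh hwtv
Hunk 2: at line 5 remove [flef] add [dicer,scpq] -> 13 lines: dyeve tphi mltmc zat jjur curpd dicer scpq ago gkyid hbrl mqrh hwtv
Hunk 3: at line 6 remove [dicer,scpq,ago] add [lfd,rdiqx] -> 12 lines: dyeve tphi mltmc zat jjur curpd lfd rdiqx gkyid hbrl mqrh hwtv
Hunk 4: at line 7 remove [gkyid,hbrl] add [tqz] -> 11 lines: dyeve tphi mltmc zat jjur curpd lfd rdiqx tqz mqrh hwtv
Hunk 5: at line 5 remove [curpd,lfd,rdiqx] add [mdr,dhzw,gfgr] -> 11 lines: dyeve tphi mltmc zat jjur mdr dhzw gfgr tqz mqrh hwtv
Final line count: 11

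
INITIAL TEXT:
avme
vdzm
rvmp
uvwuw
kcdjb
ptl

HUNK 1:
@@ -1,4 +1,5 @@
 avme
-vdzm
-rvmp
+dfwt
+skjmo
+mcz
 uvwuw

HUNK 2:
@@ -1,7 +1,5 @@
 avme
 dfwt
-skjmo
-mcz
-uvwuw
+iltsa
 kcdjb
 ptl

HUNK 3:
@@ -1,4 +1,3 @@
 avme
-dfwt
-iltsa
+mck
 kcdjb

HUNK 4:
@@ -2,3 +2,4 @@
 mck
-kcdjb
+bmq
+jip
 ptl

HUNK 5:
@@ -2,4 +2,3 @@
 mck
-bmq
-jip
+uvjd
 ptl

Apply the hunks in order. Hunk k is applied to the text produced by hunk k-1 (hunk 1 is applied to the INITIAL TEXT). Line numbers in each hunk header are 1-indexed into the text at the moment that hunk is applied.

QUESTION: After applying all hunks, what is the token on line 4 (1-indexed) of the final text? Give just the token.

Hunk 1: at line 1 remove [vdzm,rvmp] add [dfwt,skjmo,mcz] -> 7 lines: avme dfwt skjmo mcz uvwuw kcdjb ptl
Hunk 2: at line 1 remove [skjmo,mcz,uvwuw] add [iltsa] -> 5 lines: avme dfwt iltsa kcdjb ptl
Hunk 3: at line 1 remove [dfwt,iltsa] add [mck] -> 4 lines: avme mck kcdjb ptl
Hunk 4: at line 2 remove [kcdjb] add [bmq,jip] -> 5 lines: avme mck bmq jip ptl
Hunk 5: at line 2 remove [bmq,jip] add [uvjd] -> 4 lines: avme mck uvjd ptl
Final line 4: ptl

Answer: ptl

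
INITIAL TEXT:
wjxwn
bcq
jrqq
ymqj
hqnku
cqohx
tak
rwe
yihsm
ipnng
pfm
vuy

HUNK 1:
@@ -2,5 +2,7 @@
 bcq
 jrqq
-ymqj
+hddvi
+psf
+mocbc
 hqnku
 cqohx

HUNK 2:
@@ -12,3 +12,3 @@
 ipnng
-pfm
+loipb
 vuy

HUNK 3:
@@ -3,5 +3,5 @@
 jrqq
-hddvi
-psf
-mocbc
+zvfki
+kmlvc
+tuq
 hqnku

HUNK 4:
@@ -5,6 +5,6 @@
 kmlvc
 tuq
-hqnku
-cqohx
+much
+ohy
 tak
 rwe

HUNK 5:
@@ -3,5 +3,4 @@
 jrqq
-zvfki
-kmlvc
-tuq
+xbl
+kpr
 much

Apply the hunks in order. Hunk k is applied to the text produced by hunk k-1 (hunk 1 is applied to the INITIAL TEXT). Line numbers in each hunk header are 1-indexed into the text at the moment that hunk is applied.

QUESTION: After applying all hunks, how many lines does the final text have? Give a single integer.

Answer: 13

Derivation:
Hunk 1: at line 2 remove [ymqj] add [hddvi,psf,mocbc] -> 14 lines: wjxwn bcq jrqq hddvi psf mocbc hqnku cqohx tak rwe yihsm ipnng pfm vuy
Hunk 2: at line 12 remove [pfm] add [loipb] -> 14 lines: wjxwn bcq jrqq hddvi psf mocbc hqnku cqohx tak rwe yihsm ipnng loipb vuy
Hunk 3: at line 3 remove [hddvi,psf,mocbc] add [zvfki,kmlvc,tuq] -> 14 lines: wjxwn bcq jrqq zvfki kmlvc tuq hqnku cqohx tak rwe yihsm ipnng loipb vuy
Hunk 4: at line 5 remove [hqnku,cqohx] add [much,ohy] -> 14 lines: wjxwn bcq jrqq zvfki kmlvc tuq much ohy tak rwe yihsm ipnng loipb vuy
Hunk 5: at line 3 remove [zvfki,kmlvc,tuq] add [xbl,kpr] -> 13 lines: wjxwn bcq jrqq xbl kpr much ohy tak rwe yihsm ipnng loipb vuy
Final line count: 13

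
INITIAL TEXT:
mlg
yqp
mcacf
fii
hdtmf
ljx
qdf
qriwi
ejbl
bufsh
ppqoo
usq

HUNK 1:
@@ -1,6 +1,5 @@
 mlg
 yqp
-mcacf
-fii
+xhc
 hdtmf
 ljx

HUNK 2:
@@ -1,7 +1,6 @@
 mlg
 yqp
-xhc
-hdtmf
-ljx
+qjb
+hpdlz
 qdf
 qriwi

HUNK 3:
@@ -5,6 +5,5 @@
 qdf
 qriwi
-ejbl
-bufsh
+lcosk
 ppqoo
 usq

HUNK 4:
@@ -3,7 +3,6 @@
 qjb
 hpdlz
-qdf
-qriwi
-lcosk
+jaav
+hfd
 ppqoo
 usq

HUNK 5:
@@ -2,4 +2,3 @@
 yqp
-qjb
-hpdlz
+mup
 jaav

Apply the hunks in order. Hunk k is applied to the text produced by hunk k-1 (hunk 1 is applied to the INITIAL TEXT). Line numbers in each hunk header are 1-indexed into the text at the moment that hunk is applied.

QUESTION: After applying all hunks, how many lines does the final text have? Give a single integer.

Hunk 1: at line 1 remove [mcacf,fii] add [xhc] -> 11 lines: mlg yqp xhc hdtmf ljx qdf qriwi ejbl bufsh ppqoo usq
Hunk 2: at line 1 remove [xhc,hdtmf,ljx] add [qjb,hpdlz] -> 10 lines: mlg yqp qjb hpdlz qdf qriwi ejbl bufsh ppqoo usq
Hunk 3: at line 5 remove [ejbl,bufsh] add [lcosk] -> 9 lines: mlg yqp qjb hpdlz qdf qriwi lcosk ppqoo usq
Hunk 4: at line 3 remove [qdf,qriwi,lcosk] add [jaav,hfd] -> 8 lines: mlg yqp qjb hpdlz jaav hfd ppqoo usq
Hunk 5: at line 2 remove [qjb,hpdlz] add [mup] -> 7 lines: mlg yqp mup jaav hfd ppqoo usq
Final line count: 7

Answer: 7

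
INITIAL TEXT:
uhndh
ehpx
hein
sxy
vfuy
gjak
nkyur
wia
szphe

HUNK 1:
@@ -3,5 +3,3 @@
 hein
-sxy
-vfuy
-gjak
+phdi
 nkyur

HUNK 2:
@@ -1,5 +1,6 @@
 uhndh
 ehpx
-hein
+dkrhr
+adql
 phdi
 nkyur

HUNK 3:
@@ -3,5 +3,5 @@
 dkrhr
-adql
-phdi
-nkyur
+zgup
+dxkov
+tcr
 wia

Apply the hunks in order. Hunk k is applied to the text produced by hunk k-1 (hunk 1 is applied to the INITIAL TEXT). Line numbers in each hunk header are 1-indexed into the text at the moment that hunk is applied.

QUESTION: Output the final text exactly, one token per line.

Hunk 1: at line 3 remove [sxy,vfuy,gjak] add [phdi] -> 7 lines: uhndh ehpx hein phdi nkyur wia szphe
Hunk 2: at line 1 remove [hein] add [dkrhr,adql] -> 8 lines: uhndh ehpx dkrhr adql phdi nkyur wia szphe
Hunk 3: at line 3 remove [adql,phdi,nkyur] add [zgup,dxkov,tcr] -> 8 lines: uhndh ehpx dkrhr zgup dxkov tcr wia szphe

Answer: uhndh
ehpx
dkrhr
zgup
dxkov
tcr
wia
szphe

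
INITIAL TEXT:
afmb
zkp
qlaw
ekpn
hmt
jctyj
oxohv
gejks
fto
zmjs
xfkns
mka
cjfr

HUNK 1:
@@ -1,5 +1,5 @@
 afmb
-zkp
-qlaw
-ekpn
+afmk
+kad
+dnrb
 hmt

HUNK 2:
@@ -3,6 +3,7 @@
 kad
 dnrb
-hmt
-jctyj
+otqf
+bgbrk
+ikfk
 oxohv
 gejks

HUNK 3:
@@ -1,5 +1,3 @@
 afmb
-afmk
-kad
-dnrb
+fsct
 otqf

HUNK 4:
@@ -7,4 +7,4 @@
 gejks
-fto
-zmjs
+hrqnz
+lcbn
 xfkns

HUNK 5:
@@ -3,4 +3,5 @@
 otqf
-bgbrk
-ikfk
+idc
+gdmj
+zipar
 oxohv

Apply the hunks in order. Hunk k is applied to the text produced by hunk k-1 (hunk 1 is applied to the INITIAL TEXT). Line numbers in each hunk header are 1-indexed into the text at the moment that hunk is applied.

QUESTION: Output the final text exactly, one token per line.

Hunk 1: at line 1 remove [zkp,qlaw,ekpn] add [afmk,kad,dnrb] -> 13 lines: afmb afmk kad dnrb hmt jctyj oxohv gejks fto zmjs xfkns mka cjfr
Hunk 2: at line 3 remove [hmt,jctyj] add [otqf,bgbrk,ikfk] -> 14 lines: afmb afmk kad dnrb otqf bgbrk ikfk oxohv gejks fto zmjs xfkns mka cjfr
Hunk 3: at line 1 remove [afmk,kad,dnrb] add [fsct] -> 12 lines: afmb fsct otqf bgbrk ikfk oxohv gejks fto zmjs xfkns mka cjfr
Hunk 4: at line 7 remove [fto,zmjs] add [hrqnz,lcbn] -> 12 lines: afmb fsct otqf bgbrk ikfk oxohv gejks hrqnz lcbn xfkns mka cjfr
Hunk 5: at line 3 remove [bgbrk,ikfk] add [idc,gdmj,zipar] -> 13 lines: afmb fsct otqf idc gdmj zipar oxohv gejks hrqnz lcbn xfkns mka cjfr

Answer: afmb
fsct
otqf
idc
gdmj
zipar
oxohv
gejks
hrqnz
lcbn
xfkns
mka
cjfr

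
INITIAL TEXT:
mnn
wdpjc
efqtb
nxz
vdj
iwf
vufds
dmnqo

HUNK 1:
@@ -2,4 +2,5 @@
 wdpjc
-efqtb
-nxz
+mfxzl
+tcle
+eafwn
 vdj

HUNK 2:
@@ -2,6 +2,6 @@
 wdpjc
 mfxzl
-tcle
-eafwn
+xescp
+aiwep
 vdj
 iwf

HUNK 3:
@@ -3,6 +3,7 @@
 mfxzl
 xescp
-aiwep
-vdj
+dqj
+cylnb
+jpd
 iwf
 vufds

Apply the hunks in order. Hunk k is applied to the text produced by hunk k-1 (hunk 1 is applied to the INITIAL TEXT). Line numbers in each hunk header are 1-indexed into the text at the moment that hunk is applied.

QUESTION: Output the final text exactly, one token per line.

Answer: mnn
wdpjc
mfxzl
xescp
dqj
cylnb
jpd
iwf
vufds
dmnqo

Derivation:
Hunk 1: at line 2 remove [efqtb,nxz] add [mfxzl,tcle,eafwn] -> 9 lines: mnn wdpjc mfxzl tcle eafwn vdj iwf vufds dmnqo
Hunk 2: at line 2 remove [tcle,eafwn] add [xescp,aiwep] -> 9 lines: mnn wdpjc mfxzl xescp aiwep vdj iwf vufds dmnqo
Hunk 3: at line 3 remove [aiwep,vdj] add [dqj,cylnb,jpd] -> 10 lines: mnn wdpjc mfxzl xescp dqj cylnb jpd iwf vufds dmnqo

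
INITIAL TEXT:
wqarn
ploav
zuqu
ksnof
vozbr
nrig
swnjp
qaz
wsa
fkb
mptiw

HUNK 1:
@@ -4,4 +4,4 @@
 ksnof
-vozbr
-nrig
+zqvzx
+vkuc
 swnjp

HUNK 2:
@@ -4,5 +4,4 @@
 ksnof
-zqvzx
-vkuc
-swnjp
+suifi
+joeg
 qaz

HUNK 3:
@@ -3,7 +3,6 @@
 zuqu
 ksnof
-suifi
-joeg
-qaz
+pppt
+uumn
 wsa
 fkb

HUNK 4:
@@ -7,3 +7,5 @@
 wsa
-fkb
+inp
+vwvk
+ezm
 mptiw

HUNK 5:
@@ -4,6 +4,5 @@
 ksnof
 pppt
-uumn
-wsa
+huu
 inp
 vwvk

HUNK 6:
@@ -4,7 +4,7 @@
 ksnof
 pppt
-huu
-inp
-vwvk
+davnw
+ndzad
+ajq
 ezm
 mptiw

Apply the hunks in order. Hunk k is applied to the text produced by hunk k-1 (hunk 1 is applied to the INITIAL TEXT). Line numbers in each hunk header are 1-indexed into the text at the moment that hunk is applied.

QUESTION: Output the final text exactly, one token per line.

Answer: wqarn
ploav
zuqu
ksnof
pppt
davnw
ndzad
ajq
ezm
mptiw

Derivation:
Hunk 1: at line 4 remove [vozbr,nrig] add [zqvzx,vkuc] -> 11 lines: wqarn ploav zuqu ksnof zqvzx vkuc swnjp qaz wsa fkb mptiw
Hunk 2: at line 4 remove [zqvzx,vkuc,swnjp] add [suifi,joeg] -> 10 lines: wqarn ploav zuqu ksnof suifi joeg qaz wsa fkb mptiw
Hunk 3: at line 3 remove [suifi,joeg,qaz] add [pppt,uumn] -> 9 lines: wqarn ploav zuqu ksnof pppt uumn wsa fkb mptiw
Hunk 4: at line 7 remove [fkb] add [inp,vwvk,ezm] -> 11 lines: wqarn ploav zuqu ksnof pppt uumn wsa inp vwvk ezm mptiw
Hunk 5: at line 4 remove [uumn,wsa] add [huu] -> 10 lines: wqarn ploav zuqu ksnof pppt huu inp vwvk ezm mptiw
Hunk 6: at line 4 remove [huu,inp,vwvk] add [davnw,ndzad,ajq] -> 10 lines: wqarn ploav zuqu ksnof pppt davnw ndzad ajq ezm mptiw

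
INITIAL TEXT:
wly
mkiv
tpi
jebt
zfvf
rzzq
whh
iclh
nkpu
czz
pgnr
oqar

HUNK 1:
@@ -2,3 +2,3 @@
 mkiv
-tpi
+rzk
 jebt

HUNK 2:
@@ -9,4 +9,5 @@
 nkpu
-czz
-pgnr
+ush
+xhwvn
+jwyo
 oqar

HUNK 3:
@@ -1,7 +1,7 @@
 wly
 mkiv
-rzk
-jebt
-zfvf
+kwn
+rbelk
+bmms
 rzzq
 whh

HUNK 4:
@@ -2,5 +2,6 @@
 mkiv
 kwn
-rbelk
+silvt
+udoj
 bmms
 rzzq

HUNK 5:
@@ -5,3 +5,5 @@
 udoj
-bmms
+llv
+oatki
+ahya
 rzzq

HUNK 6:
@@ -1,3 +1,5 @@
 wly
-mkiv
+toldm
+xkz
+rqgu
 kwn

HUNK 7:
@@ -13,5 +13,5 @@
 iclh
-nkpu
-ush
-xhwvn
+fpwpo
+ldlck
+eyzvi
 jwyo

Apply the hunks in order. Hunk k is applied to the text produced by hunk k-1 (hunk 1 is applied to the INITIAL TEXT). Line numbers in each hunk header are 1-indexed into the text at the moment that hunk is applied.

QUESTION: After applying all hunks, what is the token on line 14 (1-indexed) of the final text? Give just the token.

Answer: fpwpo

Derivation:
Hunk 1: at line 2 remove [tpi] add [rzk] -> 12 lines: wly mkiv rzk jebt zfvf rzzq whh iclh nkpu czz pgnr oqar
Hunk 2: at line 9 remove [czz,pgnr] add [ush,xhwvn,jwyo] -> 13 lines: wly mkiv rzk jebt zfvf rzzq whh iclh nkpu ush xhwvn jwyo oqar
Hunk 3: at line 1 remove [rzk,jebt,zfvf] add [kwn,rbelk,bmms] -> 13 lines: wly mkiv kwn rbelk bmms rzzq whh iclh nkpu ush xhwvn jwyo oqar
Hunk 4: at line 2 remove [rbelk] add [silvt,udoj] -> 14 lines: wly mkiv kwn silvt udoj bmms rzzq whh iclh nkpu ush xhwvn jwyo oqar
Hunk 5: at line 5 remove [bmms] add [llv,oatki,ahya] -> 16 lines: wly mkiv kwn silvt udoj llv oatki ahya rzzq whh iclh nkpu ush xhwvn jwyo oqar
Hunk 6: at line 1 remove [mkiv] add [toldm,xkz,rqgu] -> 18 lines: wly toldm xkz rqgu kwn silvt udoj llv oatki ahya rzzq whh iclh nkpu ush xhwvn jwyo oqar
Hunk 7: at line 13 remove [nkpu,ush,xhwvn] add [fpwpo,ldlck,eyzvi] -> 18 lines: wly toldm xkz rqgu kwn silvt udoj llv oatki ahya rzzq whh iclh fpwpo ldlck eyzvi jwyo oqar
Final line 14: fpwpo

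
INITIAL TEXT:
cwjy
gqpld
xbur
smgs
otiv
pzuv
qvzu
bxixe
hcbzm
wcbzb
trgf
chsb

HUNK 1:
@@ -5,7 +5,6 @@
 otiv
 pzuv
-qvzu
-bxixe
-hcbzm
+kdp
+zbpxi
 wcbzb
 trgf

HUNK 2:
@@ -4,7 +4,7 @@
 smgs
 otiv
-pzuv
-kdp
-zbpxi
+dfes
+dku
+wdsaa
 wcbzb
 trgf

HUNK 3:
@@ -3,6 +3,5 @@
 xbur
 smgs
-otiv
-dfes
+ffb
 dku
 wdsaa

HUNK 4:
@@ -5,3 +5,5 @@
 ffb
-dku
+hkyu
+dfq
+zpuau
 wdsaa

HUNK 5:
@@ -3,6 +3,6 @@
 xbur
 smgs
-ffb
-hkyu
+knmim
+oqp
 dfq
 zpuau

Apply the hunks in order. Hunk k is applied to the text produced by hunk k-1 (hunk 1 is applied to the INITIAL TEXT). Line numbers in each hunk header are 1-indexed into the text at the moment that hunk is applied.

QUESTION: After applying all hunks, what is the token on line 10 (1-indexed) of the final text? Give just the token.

Hunk 1: at line 5 remove [qvzu,bxixe,hcbzm] add [kdp,zbpxi] -> 11 lines: cwjy gqpld xbur smgs otiv pzuv kdp zbpxi wcbzb trgf chsb
Hunk 2: at line 4 remove [pzuv,kdp,zbpxi] add [dfes,dku,wdsaa] -> 11 lines: cwjy gqpld xbur smgs otiv dfes dku wdsaa wcbzb trgf chsb
Hunk 3: at line 3 remove [otiv,dfes] add [ffb] -> 10 lines: cwjy gqpld xbur smgs ffb dku wdsaa wcbzb trgf chsb
Hunk 4: at line 5 remove [dku] add [hkyu,dfq,zpuau] -> 12 lines: cwjy gqpld xbur smgs ffb hkyu dfq zpuau wdsaa wcbzb trgf chsb
Hunk 5: at line 3 remove [ffb,hkyu] add [knmim,oqp] -> 12 lines: cwjy gqpld xbur smgs knmim oqp dfq zpuau wdsaa wcbzb trgf chsb
Final line 10: wcbzb

Answer: wcbzb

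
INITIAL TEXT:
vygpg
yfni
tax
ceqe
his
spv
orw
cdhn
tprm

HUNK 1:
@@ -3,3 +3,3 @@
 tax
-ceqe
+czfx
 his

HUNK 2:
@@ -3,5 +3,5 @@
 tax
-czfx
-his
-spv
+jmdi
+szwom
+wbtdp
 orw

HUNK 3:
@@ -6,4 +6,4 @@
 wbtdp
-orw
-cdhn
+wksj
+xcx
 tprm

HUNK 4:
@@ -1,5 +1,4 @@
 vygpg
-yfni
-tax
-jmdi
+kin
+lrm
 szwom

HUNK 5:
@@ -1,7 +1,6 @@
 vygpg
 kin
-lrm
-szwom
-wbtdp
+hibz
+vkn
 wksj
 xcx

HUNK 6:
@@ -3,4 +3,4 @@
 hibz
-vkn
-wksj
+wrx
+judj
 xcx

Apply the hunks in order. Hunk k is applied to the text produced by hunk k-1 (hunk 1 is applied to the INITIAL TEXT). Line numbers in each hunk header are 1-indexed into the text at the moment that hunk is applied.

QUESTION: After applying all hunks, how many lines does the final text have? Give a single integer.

Answer: 7

Derivation:
Hunk 1: at line 3 remove [ceqe] add [czfx] -> 9 lines: vygpg yfni tax czfx his spv orw cdhn tprm
Hunk 2: at line 3 remove [czfx,his,spv] add [jmdi,szwom,wbtdp] -> 9 lines: vygpg yfni tax jmdi szwom wbtdp orw cdhn tprm
Hunk 3: at line 6 remove [orw,cdhn] add [wksj,xcx] -> 9 lines: vygpg yfni tax jmdi szwom wbtdp wksj xcx tprm
Hunk 4: at line 1 remove [yfni,tax,jmdi] add [kin,lrm] -> 8 lines: vygpg kin lrm szwom wbtdp wksj xcx tprm
Hunk 5: at line 1 remove [lrm,szwom,wbtdp] add [hibz,vkn] -> 7 lines: vygpg kin hibz vkn wksj xcx tprm
Hunk 6: at line 3 remove [vkn,wksj] add [wrx,judj] -> 7 lines: vygpg kin hibz wrx judj xcx tprm
Final line count: 7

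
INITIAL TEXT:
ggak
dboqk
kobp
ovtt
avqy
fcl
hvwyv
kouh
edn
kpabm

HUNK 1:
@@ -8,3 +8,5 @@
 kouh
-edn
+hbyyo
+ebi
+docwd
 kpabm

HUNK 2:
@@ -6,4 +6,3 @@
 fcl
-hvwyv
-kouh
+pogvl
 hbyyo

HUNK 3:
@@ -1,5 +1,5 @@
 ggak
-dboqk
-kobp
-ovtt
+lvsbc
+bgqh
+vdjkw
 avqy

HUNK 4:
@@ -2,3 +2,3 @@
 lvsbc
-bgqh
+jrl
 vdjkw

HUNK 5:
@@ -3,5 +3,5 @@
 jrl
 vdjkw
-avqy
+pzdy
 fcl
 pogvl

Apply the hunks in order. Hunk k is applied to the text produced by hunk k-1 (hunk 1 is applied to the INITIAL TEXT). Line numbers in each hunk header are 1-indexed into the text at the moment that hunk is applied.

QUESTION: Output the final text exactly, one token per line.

Answer: ggak
lvsbc
jrl
vdjkw
pzdy
fcl
pogvl
hbyyo
ebi
docwd
kpabm

Derivation:
Hunk 1: at line 8 remove [edn] add [hbyyo,ebi,docwd] -> 12 lines: ggak dboqk kobp ovtt avqy fcl hvwyv kouh hbyyo ebi docwd kpabm
Hunk 2: at line 6 remove [hvwyv,kouh] add [pogvl] -> 11 lines: ggak dboqk kobp ovtt avqy fcl pogvl hbyyo ebi docwd kpabm
Hunk 3: at line 1 remove [dboqk,kobp,ovtt] add [lvsbc,bgqh,vdjkw] -> 11 lines: ggak lvsbc bgqh vdjkw avqy fcl pogvl hbyyo ebi docwd kpabm
Hunk 4: at line 2 remove [bgqh] add [jrl] -> 11 lines: ggak lvsbc jrl vdjkw avqy fcl pogvl hbyyo ebi docwd kpabm
Hunk 5: at line 3 remove [avqy] add [pzdy] -> 11 lines: ggak lvsbc jrl vdjkw pzdy fcl pogvl hbyyo ebi docwd kpabm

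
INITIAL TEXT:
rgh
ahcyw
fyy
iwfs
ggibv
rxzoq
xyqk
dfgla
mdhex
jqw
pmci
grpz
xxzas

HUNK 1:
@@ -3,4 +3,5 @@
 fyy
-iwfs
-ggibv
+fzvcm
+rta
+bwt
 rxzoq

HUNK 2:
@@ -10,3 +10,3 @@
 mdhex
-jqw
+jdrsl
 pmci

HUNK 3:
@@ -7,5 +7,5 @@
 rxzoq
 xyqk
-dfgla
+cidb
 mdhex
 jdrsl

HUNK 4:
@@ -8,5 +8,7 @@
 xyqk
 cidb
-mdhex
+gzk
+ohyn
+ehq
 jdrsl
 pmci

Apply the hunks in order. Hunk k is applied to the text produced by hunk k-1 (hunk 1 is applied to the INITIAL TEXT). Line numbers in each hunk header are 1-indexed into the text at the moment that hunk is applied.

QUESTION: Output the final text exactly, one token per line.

Hunk 1: at line 3 remove [iwfs,ggibv] add [fzvcm,rta,bwt] -> 14 lines: rgh ahcyw fyy fzvcm rta bwt rxzoq xyqk dfgla mdhex jqw pmci grpz xxzas
Hunk 2: at line 10 remove [jqw] add [jdrsl] -> 14 lines: rgh ahcyw fyy fzvcm rta bwt rxzoq xyqk dfgla mdhex jdrsl pmci grpz xxzas
Hunk 3: at line 7 remove [dfgla] add [cidb] -> 14 lines: rgh ahcyw fyy fzvcm rta bwt rxzoq xyqk cidb mdhex jdrsl pmci grpz xxzas
Hunk 4: at line 8 remove [mdhex] add [gzk,ohyn,ehq] -> 16 lines: rgh ahcyw fyy fzvcm rta bwt rxzoq xyqk cidb gzk ohyn ehq jdrsl pmci grpz xxzas

Answer: rgh
ahcyw
fyy
fzvcm
rta
bwt
rxzoq
xyqk
cidb
gzk
ohyn
ehq
jdrsl
pmci
grpz
xxzas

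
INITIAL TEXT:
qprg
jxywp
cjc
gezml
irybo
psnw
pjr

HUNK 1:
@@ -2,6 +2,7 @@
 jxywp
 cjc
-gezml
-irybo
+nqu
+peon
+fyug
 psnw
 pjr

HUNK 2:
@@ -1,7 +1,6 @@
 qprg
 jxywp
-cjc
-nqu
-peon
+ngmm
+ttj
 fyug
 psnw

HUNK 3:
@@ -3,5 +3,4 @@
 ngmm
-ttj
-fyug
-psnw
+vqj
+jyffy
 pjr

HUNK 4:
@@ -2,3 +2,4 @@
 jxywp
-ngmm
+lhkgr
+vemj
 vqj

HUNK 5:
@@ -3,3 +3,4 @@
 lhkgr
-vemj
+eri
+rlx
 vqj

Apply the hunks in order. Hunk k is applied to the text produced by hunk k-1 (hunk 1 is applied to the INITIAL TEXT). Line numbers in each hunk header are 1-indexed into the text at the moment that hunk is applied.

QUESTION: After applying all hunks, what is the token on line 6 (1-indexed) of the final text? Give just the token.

Answer: vqj

Derivation:
Hunk 1: at line 2 remove [gezml,irybo] add [nqu,peon,fyug] -> 8 lines: qprg jxywp cjc nqu peon fyug psnw pjr
Hunk 2: at line 1 remove [cjc,nqu,peon] add [ngmm,ttj] -> 7 lines: qprg jxywp ngmm ttj fyug psnw pjr
Hunk 3: at line 3 remove [ttj,fyug,psnw] add [vqj,jyffy] -> 6 lines: qprg jxywp ngmm vqj jyffy pjr
Hunk 4: at line 2 remove [ngmm] add [lhkgr,vemj] -> 7 lines: qprg jxywp lhkgr vemj vqj jyffy pjr
Hunk 5: at line 3 remove [vemj] add [eri,rlx] -> 8 lines: qprg jxywp lhkgr eri rlx vqj jyffy pjr
Final line 6: vqj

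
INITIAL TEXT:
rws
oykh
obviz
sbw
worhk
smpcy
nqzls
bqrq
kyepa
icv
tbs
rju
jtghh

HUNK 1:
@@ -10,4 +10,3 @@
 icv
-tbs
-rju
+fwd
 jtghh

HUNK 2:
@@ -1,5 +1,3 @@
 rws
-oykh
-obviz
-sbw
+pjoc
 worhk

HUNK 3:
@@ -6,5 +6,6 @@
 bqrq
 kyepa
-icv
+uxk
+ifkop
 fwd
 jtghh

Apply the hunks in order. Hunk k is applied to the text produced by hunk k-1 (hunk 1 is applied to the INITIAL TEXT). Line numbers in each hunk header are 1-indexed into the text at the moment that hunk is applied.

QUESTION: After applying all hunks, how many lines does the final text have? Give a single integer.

Answer: 11

Derivation:
Hunk 1: at line 10 remove [tbs,rju] add [fwd] -> 12 lines: rws oykh obviz sbw worhk smpcy nqzls bqrq kyepa icv fwd jtghh
Hunk 2: at line 1 remove [oykh,obviz,sbw] add [pjoc] -> 10 lines: rws pjoc worhk smpcy nqzls bqrq kyepa icv fwd jtghh
Hunk 3: at line 6 remove [icv] add [uxk,ifkop] -> 11 lines: rws pjoc worhk smpcy nqzls bqrq kyepa uxk ifkop fwd jtghh
Final line count: 11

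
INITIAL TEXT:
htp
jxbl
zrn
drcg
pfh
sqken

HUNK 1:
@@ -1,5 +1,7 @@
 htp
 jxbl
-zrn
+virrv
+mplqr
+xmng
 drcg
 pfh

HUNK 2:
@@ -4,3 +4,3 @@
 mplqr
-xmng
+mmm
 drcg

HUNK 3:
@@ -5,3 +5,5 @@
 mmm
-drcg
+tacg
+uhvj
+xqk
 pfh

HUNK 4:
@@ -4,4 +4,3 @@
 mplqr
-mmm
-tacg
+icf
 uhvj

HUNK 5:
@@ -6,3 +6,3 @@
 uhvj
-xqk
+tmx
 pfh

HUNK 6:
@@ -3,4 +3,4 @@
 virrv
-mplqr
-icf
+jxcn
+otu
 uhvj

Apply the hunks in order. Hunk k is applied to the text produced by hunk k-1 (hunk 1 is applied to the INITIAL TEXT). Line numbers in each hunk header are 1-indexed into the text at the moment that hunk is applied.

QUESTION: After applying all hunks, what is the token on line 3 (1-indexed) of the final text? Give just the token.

Hunk 1: at line 1 remove [zrn] add [virrv,mplqr,xmng] -> 8 lines: htp jxbl virrv mplqr xmng drcg pfh sqken
Hunk 2: at line 4 remove [xmng] add [mmm] -> 8 lines: htp jxbl virrv mplqr mmm drcg pfh sqken
Hunk 3: at line 5 remove [drcg] add [tacg,uhvj,xqk] -> 10 lines: htp jxbl virrv mplqr mmm tacg uhvj xqk pfh sqken
Hunk 4: at line 4 remove [mmm,tacg] add [icf] -> 9 lines: htp jxbl virrv mplqr icf uhvj xqk pfh sqken
Hunk 5: at line 6 remove [xqk] add [tmx] -> 9 lines: htp jxbl virrv mplqr icf uhvj tmx pfh sqken
Hunk 6: at line 3 remove [mplqr,icf] add [jxcn,otu] -> 9 lines: htp jxbl virrv jxcn otu uhvj tmx pfh sqken
Final line 3: virrv

Answer: virrv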